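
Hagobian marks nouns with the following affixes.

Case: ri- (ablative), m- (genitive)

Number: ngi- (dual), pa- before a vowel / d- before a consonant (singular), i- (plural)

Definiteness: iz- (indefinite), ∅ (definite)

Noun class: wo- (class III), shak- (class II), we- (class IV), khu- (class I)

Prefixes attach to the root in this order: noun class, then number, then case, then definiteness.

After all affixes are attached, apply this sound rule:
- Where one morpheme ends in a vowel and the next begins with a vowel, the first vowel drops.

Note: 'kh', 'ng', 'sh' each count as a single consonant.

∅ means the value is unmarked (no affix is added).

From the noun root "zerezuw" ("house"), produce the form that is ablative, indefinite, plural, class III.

izriwozerezuw

Attach noun class class III wo- → wozerezuw.
Attach number plural i- → iwozerezuw.
Attach case ablative ri- → riiwozerezuw.
Attach definiteness indefinite iz- → izriiwozerezuw.
Apply vowel deletion: izriiwozerezuw → izriwozerezuw.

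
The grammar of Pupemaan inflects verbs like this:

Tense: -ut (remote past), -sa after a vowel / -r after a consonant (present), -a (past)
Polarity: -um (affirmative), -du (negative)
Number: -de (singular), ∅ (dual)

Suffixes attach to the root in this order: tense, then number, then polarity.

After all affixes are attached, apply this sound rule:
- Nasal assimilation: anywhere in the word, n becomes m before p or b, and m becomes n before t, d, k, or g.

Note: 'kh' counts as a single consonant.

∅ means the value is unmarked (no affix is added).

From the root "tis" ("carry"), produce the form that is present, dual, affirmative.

Attach tense present -r (after consonant 's') → tisr.
number = dual: zero marking, form stays tisr.
Attach polarity affirmative -um → tisrum.
Nasal assimilation: no change.

tisrum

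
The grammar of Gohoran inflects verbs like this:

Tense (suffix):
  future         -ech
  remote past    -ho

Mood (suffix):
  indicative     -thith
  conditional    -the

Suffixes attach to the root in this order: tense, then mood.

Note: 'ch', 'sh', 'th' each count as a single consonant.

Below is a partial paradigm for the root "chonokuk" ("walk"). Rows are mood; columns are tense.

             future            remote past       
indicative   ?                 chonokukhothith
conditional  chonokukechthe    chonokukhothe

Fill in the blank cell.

chonokukechthith

Attach tense future -ech → chonokukech.
Attach mood indicative -thith → chonokukechthith.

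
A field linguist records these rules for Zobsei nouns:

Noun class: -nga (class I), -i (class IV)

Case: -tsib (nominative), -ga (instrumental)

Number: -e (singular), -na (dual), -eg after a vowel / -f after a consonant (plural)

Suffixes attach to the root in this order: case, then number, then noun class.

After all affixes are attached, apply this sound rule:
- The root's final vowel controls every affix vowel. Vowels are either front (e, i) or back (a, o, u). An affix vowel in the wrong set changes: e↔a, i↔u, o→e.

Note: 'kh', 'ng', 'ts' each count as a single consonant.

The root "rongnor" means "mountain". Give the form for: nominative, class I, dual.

Attach case nominative -tsib → rongnortsib.
Attach number dual -na → rongnortsibna.
Attach noun class class I -nga → rongnortsibnanga.
Apply vowel harmony: rongnortsibnanga → rongnortsubnanga.

rongnortsubnanga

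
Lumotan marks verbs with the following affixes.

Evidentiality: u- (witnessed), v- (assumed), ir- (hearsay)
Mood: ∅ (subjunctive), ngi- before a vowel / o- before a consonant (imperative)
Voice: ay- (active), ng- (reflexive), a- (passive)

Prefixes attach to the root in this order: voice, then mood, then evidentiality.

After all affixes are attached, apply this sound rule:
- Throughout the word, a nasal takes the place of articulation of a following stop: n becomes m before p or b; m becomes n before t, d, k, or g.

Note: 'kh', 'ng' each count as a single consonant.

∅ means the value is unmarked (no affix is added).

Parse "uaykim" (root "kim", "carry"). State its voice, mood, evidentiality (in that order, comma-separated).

Segment: u-ay-kim.
voice: ay- → active.
mood: ∅ → subjunctive.
evidentiality: u- → witnessed.

active, subjunctive, witnessed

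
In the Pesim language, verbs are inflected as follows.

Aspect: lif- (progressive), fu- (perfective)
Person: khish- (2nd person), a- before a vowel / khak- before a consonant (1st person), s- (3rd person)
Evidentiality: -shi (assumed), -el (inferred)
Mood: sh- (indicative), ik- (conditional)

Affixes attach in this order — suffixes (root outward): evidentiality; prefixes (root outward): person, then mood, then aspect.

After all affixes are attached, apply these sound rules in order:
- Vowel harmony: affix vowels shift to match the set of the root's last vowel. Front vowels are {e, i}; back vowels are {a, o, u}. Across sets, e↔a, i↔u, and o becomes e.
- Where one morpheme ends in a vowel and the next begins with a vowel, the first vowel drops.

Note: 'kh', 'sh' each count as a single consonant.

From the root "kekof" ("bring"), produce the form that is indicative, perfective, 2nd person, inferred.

fushkhushkekofal

Attach person 2nd person khish- → khishkekof.
Attach mood indicative sh- → shkhishkekof.
Attach evidentiality inferred -el → shkhishkekofel.
Attach aspect perfective fu- → fushkhishkekofel.
Apply vowel harmony: fushkhishkekofel → fushkhushkekofal.
Vowel deletion: no change.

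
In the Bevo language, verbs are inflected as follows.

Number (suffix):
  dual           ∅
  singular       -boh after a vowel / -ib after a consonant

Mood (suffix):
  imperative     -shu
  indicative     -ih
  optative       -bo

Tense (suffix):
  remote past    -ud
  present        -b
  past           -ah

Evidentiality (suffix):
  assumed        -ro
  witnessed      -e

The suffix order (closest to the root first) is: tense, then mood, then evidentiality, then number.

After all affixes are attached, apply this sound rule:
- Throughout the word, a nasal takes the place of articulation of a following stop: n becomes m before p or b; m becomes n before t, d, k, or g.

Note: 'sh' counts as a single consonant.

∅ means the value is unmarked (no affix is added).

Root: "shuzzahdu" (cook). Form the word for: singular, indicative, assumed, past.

shuzzahduahihroboh

Attach tense past -ah → shuzzahduah.
Attach mood indicative -ih → shuzzahduahih.
Attach evidentiality assumed -ro → shuzzahduahihro.
Attach number singular -boh (after vowel 'o') → shuzzahduahihroboh.
Nasal assimilation: no change.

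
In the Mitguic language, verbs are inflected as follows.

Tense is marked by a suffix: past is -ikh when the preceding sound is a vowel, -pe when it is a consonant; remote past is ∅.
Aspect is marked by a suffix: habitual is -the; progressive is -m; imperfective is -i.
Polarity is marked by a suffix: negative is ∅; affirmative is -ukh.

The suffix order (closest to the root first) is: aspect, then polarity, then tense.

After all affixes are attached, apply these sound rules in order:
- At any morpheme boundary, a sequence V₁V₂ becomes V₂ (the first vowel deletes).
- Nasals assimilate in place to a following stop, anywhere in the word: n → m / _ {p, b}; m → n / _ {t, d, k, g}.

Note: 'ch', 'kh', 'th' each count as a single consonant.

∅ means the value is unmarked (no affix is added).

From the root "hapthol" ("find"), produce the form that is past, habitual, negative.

Attach aspect habitual -the → haptholthe.
polarity = negative: zero marking, form stays haptholthe.
Attach tense past -ikh (after vowel 'e') → haptholtheikh.
Apply vowel deletion: haptholtheikh → haptholthikh.
Nasal assimilation: no change.

haptholthikh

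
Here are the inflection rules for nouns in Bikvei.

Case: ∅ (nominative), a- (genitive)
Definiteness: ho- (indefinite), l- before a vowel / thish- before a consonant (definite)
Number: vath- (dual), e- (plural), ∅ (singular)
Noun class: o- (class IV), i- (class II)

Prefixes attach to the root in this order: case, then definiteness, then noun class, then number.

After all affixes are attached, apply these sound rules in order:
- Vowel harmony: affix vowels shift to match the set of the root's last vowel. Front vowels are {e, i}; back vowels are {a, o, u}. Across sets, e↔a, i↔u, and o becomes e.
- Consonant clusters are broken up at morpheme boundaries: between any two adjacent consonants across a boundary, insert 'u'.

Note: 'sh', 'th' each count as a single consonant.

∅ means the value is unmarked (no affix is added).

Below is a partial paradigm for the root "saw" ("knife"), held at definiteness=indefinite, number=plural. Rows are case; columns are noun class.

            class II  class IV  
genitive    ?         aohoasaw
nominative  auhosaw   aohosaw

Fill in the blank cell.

auhoasaw

Attach case genitive a- → asaw.
Attach definiteness indefinite ho- → hoasaw.
Attach noun class class II i- → ihoasaw.
Attach number plural e- → eihoasaw.
Apply vowel harmony: eihoasaw → auhoasaw.
Epenthesis: no change.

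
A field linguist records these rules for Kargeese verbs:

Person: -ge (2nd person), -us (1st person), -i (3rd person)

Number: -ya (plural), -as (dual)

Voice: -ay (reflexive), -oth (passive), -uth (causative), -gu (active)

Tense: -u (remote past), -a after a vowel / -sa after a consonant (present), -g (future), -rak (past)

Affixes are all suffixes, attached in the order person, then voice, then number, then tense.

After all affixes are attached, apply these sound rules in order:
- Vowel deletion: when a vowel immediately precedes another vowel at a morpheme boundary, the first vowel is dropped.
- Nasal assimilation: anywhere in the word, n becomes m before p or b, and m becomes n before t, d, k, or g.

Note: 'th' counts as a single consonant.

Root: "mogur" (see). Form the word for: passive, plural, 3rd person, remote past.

mogurothyu

Attach person 3rd person -i → moguri.
Attach voice passive -oth → mogurioth.
Attach number plural -ya → moguriothya.
Attach tense remote past -u → moguriothyau.
Apply vowel deletion: moguriothyau → mogurothyu.
Nasal assimilation: no change.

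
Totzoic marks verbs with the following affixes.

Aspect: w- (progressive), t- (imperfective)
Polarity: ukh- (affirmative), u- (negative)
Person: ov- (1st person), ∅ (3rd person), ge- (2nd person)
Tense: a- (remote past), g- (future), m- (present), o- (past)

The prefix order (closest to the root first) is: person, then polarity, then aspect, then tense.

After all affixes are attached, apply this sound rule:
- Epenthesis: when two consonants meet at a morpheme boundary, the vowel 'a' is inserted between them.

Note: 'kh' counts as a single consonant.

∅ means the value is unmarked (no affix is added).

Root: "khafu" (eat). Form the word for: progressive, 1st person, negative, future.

Attach person 1st person ov- → ovkhafu.
Attach polarity negative u- → uovkhafu.
Attach aspect progressive w- → wuovkhafu.
Attach tense future g- → gwuovkhafu.
Apply epenthesis: gwuovkhafu → gawuovakhafu.

gawuovakhafu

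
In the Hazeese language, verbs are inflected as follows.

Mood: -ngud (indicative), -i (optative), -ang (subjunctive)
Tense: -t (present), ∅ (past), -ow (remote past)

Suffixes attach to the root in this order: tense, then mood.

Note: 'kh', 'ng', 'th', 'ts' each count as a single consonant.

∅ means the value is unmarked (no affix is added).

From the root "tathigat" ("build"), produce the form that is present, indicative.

tathigattngud

Attach tense present -t → tathigatt.
Attach mood indicative -ngud → tathigattngud.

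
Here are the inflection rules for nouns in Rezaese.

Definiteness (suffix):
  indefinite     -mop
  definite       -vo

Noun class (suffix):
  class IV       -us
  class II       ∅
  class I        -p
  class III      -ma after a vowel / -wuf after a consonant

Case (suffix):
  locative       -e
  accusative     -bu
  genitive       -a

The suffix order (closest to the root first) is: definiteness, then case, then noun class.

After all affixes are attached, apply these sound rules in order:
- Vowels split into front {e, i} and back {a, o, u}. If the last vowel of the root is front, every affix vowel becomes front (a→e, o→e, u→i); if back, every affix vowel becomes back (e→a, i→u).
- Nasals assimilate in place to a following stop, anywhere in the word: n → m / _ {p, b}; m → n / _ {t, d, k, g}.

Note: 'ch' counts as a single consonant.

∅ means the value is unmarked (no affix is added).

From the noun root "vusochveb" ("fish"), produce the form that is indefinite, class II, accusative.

Attach definiteness indefinite -mop → vusochvebmop.
Attach case accusative -bu → vusochvebmopbu.
noun class = class II: zero marking, form stays vusochvebmopbu.
Apply vowel harmony: vusochvebmopbu → vusochvebmepbi.
Nasal assimilation: no change.

vusochvebmepbi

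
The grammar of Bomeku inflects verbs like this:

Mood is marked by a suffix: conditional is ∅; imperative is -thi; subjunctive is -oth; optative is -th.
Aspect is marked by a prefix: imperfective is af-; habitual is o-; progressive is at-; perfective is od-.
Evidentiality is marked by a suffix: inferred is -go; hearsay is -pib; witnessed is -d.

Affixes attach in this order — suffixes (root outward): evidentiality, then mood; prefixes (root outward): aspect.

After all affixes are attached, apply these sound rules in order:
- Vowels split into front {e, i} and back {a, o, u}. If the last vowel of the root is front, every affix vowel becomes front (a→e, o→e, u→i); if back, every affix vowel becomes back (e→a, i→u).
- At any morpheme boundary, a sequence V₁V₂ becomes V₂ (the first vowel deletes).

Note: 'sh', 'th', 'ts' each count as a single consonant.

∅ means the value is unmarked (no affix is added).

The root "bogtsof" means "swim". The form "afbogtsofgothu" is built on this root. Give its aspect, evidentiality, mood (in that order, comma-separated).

imperfective, inferred, imperative

Segment: af-bogtsof-go-thi.
aspect: af- → imperfective.
evidentiality: -go → inferred.
mood: -thi → imperative.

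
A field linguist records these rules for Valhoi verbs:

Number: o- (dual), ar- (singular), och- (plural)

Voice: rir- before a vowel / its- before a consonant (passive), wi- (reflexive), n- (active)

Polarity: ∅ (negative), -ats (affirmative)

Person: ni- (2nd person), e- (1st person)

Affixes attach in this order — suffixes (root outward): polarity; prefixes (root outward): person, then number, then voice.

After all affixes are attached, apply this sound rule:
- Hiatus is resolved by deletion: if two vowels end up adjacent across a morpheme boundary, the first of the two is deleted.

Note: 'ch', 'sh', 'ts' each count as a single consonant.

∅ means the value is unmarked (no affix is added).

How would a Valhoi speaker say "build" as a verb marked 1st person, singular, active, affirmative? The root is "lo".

narelats

Attach person 1st person e- → elo.
Attach number singular ar- → arelo.
Attach voice active n- → narelo.
Attach polarity affirmative -ats → nareloats.
Apply vowel deletion: nareloats → narelats.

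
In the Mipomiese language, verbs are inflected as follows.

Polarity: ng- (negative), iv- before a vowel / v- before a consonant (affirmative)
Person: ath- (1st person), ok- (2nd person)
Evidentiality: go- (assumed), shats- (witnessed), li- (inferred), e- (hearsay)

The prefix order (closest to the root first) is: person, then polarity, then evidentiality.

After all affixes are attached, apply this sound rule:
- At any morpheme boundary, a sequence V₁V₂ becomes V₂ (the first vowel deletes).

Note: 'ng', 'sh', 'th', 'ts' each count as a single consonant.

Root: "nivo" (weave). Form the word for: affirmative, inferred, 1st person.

livathnivo

Attach person 1st person ath- → athnivo.
Attach polarity affirmative iv- (before vowel 'a') → ivathnivo.
Attach evidentiality inferred li- → liivathnivo.
Apply vowel deletion: liivathnivo → livathnivo.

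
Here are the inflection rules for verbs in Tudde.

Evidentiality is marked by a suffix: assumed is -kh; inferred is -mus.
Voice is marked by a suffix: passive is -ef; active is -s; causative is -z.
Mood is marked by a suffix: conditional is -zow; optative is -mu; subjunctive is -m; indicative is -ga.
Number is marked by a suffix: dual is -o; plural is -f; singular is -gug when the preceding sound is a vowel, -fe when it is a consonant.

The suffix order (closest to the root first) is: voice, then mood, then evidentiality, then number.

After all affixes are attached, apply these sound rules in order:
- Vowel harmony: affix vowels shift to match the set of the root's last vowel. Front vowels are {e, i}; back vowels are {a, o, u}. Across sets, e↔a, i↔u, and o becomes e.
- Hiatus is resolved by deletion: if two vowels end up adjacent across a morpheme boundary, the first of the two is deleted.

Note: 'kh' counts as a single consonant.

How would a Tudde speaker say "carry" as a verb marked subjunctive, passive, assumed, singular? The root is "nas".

Attach voice passive -ef → nasef.
Attach mood subjunctive -m → nasefm.
Attach evidentiality assumed -kh → nasefmkh.
Attach number singular -fe (after consonant 'kh') → nasefmkhfe.
Apply vowel harmony: nasefmkhfe → nasafmkhfa.
Vowel deletion: no change.

nasafmkhfa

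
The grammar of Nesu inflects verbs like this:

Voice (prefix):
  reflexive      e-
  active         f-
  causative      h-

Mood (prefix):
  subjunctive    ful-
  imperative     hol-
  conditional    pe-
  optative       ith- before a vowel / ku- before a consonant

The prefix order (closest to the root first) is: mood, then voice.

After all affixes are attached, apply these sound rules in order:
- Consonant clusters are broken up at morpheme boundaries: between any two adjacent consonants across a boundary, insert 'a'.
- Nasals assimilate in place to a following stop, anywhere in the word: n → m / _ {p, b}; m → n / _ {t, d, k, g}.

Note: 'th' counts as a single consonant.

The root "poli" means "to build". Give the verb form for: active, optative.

Attach mood optative ku- (before consonant 'p') → kupoli.
Attach voice active f- → fkupoli.
Apply epenthesis: fkupoli → fakupoli.
Nasal assimilation: no change.

fakupoli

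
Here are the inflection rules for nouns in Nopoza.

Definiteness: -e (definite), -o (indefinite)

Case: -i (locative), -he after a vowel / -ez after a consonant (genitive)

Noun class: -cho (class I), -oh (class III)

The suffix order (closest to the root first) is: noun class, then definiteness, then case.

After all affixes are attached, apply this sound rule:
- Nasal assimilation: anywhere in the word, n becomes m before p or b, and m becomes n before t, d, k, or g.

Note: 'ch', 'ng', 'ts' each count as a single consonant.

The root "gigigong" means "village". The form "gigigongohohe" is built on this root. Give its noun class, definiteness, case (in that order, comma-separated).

Segment: gigigong-oh-o-he.
noun class: -oh → class III.
definiteness: -o → indefinite.
case: -he/ez → genitive.

class III, indefinite, genitive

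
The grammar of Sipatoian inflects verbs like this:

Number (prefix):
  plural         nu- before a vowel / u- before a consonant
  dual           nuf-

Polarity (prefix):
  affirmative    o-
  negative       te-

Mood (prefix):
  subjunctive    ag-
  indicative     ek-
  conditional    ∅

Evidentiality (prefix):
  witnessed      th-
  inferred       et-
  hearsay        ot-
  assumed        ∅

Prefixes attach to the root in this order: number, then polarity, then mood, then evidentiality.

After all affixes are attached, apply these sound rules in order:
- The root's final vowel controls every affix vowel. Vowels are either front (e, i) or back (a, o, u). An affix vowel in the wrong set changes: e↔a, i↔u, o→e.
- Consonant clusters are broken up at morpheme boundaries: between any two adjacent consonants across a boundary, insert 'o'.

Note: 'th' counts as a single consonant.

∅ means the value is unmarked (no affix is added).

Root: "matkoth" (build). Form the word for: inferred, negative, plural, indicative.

atakotaumatkoth

Attach number plural u- (before consonant 'm') → umatkoth.
Attach polarity negative te- → teumatkoth.
Attach mood indicative ek- → ekteumatkoth.
Attach evidentiality inferred et- → etekteumatkoth.
Apply vowel harmony: etekteumatkoth → ataktaumatkoth.
Apply epenthesis: ataktaumatkoth → atakotaumatkoth.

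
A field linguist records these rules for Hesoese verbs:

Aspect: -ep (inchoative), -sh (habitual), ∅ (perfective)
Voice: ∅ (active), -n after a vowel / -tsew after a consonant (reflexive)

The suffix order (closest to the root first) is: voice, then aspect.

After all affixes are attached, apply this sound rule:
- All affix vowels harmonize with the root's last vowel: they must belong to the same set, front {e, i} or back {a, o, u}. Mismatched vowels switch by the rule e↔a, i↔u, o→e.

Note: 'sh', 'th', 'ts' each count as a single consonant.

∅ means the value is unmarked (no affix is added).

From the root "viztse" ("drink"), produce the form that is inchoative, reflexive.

Attach voice reflexive -n (after vowel 'e') → viztsen.
Attach aspect inchoative -ep → viztsenep.
Vowel harmony: no change.

viztsenep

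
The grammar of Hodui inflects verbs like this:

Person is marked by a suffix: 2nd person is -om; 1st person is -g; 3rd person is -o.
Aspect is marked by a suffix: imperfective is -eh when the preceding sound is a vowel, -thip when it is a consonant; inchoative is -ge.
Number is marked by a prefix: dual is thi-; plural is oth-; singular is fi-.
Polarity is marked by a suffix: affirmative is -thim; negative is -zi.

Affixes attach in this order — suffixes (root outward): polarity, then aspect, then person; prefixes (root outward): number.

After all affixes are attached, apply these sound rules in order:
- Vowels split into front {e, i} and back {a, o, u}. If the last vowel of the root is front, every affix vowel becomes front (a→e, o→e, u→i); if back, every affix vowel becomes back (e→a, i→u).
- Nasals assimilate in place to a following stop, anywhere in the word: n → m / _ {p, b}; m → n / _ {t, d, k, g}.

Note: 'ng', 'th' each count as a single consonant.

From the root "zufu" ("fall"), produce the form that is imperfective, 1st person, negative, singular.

Attach polarity negative -zi → zufuzi.
Attach aspect imperfective -eh (after vowel 'i') → zufuzieh.
Attach number singular fi- → fizufuzieh.
Attach person 1st person -g → fizufuziehg.
Apply vowel harmony: fizufuziehg → fuzufuzuahg.
Nasal assimilation: no change.

fuzufuzuahg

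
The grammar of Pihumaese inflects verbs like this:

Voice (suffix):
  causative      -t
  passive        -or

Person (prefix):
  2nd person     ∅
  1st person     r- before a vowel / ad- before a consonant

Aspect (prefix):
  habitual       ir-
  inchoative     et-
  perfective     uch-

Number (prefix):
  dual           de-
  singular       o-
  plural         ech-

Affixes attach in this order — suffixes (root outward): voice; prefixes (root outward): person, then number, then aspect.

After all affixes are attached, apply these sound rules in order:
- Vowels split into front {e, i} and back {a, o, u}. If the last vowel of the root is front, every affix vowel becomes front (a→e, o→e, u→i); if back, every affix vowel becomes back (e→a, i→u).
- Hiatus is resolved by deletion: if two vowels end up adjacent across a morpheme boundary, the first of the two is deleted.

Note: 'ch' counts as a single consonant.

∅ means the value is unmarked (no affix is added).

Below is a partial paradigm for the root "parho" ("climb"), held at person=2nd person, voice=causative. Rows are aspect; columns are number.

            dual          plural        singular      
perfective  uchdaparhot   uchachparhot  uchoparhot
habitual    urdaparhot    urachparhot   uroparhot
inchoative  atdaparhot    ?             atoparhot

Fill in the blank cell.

atachparhot

person = 2nd person: zero marking, form stays parho.
Attach number plural ech- → echparho.
Attach aspect inchoative et- → etechparho.
Attach voice causative -t → etechparhot.
Apply vowel harmony: etechparhot → atachparhot.
Vowel deletion: no change.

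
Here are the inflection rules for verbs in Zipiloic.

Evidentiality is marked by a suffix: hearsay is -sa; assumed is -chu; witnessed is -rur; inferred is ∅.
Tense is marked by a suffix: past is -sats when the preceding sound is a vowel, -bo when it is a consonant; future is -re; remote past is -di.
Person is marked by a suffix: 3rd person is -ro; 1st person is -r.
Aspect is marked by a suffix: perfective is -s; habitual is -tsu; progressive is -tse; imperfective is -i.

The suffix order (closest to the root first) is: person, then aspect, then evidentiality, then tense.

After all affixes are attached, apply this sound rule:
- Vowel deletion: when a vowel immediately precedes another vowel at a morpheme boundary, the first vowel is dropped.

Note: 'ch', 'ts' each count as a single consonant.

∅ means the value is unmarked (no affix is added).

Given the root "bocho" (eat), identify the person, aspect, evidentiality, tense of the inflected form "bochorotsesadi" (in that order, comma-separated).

3rd person, progressive, hearsay, remote past

Segment: bocho-ro-tse-sa-di.
person: -ro → 3rd person.
aspect: -tse → progressive.
evidentiality: -sa → hearsay.
tense: -di → remote past.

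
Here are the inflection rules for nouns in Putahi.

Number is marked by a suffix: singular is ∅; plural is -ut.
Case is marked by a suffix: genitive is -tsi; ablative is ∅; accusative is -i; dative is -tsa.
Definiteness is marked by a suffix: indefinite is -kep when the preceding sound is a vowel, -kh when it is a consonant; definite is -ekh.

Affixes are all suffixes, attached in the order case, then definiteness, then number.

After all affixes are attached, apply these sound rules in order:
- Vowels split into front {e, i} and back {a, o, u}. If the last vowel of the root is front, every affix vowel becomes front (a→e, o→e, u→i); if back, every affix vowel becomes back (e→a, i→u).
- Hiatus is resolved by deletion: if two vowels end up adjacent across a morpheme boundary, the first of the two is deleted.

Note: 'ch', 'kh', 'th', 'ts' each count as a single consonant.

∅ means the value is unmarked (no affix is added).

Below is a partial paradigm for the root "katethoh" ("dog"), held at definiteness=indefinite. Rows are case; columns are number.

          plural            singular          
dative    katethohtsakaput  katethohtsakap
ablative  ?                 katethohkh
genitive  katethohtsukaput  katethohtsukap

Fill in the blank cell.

katethohkhut

case = ablative: zero marking, form stays katethoh.
Attach definiteness indefinite -kh (after consonant 'h') → katethohkh.
Attach number plural -ut → katethohkhut.
Vowel harmony: no change.
Vowel deletion: no change.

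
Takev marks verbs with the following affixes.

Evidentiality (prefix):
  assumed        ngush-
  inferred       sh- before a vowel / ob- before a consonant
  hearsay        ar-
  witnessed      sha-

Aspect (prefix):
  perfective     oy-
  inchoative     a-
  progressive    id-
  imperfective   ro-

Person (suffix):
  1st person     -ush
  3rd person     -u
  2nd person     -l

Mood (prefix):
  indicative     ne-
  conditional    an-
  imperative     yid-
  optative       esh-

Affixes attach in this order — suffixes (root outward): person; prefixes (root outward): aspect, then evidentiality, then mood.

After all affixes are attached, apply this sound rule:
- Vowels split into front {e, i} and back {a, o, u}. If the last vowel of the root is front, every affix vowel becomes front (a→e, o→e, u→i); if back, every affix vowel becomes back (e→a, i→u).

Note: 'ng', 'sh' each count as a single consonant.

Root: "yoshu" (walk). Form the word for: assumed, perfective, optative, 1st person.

Attach aspect perfective oy- → oyyoshu.
Attach evidentiality assumed ngush- → ngushoyyoshu.
Attach mood optative esh- → eshngushoyyoshu.
Attach person 1st person -ush → eshngushoyyoshuush.
Apply vowel harmony: eshngushoyyoshuush → ashngushoyyoshuush.

ashngushoyyoshuush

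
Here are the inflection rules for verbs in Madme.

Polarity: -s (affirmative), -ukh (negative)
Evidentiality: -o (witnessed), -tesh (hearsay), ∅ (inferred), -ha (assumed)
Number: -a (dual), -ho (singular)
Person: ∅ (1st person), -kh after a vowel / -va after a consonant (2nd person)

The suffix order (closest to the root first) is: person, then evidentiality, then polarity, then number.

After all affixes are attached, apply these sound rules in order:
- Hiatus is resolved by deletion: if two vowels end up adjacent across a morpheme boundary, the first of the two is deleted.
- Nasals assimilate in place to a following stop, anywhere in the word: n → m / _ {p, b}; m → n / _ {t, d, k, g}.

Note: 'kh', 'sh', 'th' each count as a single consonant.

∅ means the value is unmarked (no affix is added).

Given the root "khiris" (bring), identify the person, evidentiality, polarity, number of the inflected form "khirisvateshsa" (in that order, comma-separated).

2nd person, hearsay, affirmative, dual

Segment: khiris-va-tesh-s-a.
person: -kh/va → 2nd person.
evidentiality: -tesh → hearsay.
polarity: -s → affirmative.
number: -a → dual.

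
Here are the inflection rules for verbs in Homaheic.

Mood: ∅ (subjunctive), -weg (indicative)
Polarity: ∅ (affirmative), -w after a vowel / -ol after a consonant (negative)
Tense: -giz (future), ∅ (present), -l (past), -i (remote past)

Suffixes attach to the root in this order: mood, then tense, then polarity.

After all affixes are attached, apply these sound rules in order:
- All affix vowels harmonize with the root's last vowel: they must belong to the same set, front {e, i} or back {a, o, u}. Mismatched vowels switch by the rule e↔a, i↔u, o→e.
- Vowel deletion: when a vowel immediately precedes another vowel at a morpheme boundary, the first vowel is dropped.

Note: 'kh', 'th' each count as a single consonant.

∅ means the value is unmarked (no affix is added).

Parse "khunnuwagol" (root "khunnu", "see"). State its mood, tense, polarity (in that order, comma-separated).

Segment: khunnu-weg-ol.
mood: -weg → indicative.
tense: ∅ → present.
polarity: -w/ol → negative.

indicative, present, negative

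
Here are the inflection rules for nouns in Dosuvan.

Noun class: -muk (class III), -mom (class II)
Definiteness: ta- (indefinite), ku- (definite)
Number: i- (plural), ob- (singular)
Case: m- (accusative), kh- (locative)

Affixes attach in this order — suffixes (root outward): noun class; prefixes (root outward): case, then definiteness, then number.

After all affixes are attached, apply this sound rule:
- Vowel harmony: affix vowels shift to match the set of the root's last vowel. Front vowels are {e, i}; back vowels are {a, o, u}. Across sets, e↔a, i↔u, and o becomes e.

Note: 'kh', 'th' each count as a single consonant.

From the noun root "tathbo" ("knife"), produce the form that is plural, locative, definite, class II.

ukukhtathbomom

Attach case locative kh- → khtathbo.
Attach definiteness definite ku- → kukhtathbo.
Attach number plural i- → ikukhtathbo.
Attach noun class class II -mom → ikukhtathbomom.
Apply vowel harmony: ikukhtathbomom → ukukhtathbomom.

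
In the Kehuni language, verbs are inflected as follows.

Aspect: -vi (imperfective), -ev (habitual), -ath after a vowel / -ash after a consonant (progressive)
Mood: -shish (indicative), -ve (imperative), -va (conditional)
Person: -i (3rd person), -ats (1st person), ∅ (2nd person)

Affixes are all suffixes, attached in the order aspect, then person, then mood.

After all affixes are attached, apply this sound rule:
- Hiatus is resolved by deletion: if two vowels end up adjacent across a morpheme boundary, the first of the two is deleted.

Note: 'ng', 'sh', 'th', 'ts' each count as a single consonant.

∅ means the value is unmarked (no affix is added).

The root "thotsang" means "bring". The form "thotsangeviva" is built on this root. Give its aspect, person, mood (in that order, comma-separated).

Segment: thotsang-ev-i-va.
aspect: -ev → habitual.
person: -i → 3rd person.
mood: -va → conditional.

habitual, 3rd person, conditional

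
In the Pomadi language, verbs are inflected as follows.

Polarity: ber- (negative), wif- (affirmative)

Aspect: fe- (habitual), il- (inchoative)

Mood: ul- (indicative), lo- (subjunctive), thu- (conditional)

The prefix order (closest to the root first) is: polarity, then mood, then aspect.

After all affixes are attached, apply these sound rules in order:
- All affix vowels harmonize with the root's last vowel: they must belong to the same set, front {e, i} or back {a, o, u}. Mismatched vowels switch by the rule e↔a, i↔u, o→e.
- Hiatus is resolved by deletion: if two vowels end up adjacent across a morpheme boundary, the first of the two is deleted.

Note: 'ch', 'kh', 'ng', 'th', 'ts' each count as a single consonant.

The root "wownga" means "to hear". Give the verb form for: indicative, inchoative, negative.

ululbarwownga

Attach polarity negative ber- → berwownga.
Attach mood indicative ul- → ulberwownga.
Attach aspect inchoative il- → ilulberwownga.
Apply vowel harmony: ilulberwownga → ululbarwownga.
Vowel deletion: no change.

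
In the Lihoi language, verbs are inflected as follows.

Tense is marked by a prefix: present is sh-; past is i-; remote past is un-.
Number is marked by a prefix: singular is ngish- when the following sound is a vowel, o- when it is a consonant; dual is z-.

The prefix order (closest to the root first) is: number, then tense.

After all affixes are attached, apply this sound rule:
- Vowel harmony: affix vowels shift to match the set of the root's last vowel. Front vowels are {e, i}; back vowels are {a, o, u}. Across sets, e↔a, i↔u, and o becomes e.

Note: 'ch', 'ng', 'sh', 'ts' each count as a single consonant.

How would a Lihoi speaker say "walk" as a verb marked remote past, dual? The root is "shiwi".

inzshiwi

Attach number dual z- → zshiwi.
Attach tense remote past un- → unzshiwi.
Apply vowel harmony: unzshiwi → inzshiwi.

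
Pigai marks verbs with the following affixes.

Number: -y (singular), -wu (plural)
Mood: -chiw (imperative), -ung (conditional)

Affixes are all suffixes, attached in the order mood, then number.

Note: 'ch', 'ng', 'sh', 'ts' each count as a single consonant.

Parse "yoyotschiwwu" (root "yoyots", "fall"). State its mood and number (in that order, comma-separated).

imperative, plural

Segment: yoyots-chiw-wu.
mood: -chiw → imperative.
number: -wu → plural.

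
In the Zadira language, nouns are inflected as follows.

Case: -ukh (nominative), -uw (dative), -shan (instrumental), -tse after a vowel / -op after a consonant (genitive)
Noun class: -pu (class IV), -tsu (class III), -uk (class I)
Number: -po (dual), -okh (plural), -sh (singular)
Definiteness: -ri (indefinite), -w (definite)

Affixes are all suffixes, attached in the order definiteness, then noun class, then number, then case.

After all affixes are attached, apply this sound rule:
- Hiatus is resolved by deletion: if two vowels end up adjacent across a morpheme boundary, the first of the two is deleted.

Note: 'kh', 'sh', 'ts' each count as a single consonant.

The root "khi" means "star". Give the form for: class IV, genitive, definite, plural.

khiwpokhop

Attach definiteness definite -w → khiw.
Attach noun class class IV -pu → khiwpu.
Attach number plural -okh → khiwpuokh.
Attach case genitive -op (after consonant 'kh') → khiwpuokhop.
Apply vowel deletion: khiwpuokhop → khiwpokhop.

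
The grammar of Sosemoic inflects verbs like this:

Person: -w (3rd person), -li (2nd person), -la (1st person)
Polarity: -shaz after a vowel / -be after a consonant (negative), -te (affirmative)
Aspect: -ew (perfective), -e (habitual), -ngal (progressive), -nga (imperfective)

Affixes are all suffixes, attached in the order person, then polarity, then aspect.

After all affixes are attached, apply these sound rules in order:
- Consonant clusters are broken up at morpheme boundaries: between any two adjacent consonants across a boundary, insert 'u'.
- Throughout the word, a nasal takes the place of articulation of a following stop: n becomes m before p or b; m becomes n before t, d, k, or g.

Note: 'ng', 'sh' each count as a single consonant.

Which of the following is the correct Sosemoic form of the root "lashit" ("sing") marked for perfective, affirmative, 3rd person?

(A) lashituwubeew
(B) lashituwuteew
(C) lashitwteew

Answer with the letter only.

B

Attach person 3rd person -w → lashitw.
Attach polarity affirmative -te → lashitwte.
Attach aspect perfective -ew → lashitwteew.
Apply epenthesis: lashitwteew → lashituwuteew.
Nasal assimilation: no change.
So the correct form is lashituwuteew, option (B).
(A) lashituwubeew is wrong: it uses negative instead of affirmative for polarity.
(C) lashitwteew is wrong: it fails to apply the sound rule(s).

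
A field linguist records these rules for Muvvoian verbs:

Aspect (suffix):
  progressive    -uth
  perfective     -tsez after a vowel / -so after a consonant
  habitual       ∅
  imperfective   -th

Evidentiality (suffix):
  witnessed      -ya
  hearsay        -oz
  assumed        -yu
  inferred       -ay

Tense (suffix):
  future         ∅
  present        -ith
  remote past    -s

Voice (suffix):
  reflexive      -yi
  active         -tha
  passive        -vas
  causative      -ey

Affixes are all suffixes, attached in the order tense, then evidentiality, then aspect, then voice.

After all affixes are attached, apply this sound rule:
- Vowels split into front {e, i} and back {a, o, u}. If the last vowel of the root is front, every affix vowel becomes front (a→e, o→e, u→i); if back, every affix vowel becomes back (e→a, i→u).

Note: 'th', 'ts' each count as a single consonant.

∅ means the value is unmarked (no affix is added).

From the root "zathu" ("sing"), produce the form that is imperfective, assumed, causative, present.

Attach tense present -ith → zathuith.
Attach evidentiality assumed -yu → zathuithyu.
Attach aspect imperfective -th → zathuithyuth.
Attach voice causative -ey → zathuithyuthey.
Apply vowel harmony: zathuithyuthey → zathuuthyuthay.

zathuuthyuthay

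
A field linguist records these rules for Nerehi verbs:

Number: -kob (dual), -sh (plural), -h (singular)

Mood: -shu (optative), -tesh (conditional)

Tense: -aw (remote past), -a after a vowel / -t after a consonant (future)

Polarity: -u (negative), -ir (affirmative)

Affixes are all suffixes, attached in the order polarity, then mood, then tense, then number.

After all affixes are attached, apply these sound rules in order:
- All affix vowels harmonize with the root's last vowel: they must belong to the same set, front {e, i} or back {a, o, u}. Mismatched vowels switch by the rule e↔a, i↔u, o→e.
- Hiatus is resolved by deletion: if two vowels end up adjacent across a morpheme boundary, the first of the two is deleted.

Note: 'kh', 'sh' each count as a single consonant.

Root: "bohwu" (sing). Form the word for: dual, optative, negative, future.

bohwushakob

Attach polarity negative -u → bohwuu.
Attach mood optative -shu → bohwuushu.
Attach tense future -a (after vowel 'u') → bohwuushua.
Attach number dual -kob → bohwuushuakob.
Vowel harmony: no change.
Apply vowel deletion: bohwuushuakob → bohwushakob.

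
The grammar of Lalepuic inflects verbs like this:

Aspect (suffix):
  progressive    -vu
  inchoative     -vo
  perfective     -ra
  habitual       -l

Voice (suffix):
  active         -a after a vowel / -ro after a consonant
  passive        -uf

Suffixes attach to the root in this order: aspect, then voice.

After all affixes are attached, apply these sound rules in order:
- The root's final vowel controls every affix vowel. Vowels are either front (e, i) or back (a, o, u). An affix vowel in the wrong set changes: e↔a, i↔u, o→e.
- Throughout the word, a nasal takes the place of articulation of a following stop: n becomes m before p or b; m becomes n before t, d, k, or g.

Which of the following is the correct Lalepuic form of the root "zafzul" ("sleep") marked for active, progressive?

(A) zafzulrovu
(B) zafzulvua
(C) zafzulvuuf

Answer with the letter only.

B

Attach aspect progressive -vu → zafzulvu.
Attach voice active -a (after vowel 'u') → zafzulvua.
Vowel harmony: no change.
Nasal assimilation: no change.
So the correct form is zafzulvua, option (B).
(C) zafzulvuuf is wrong: it uses passive instead of active for voice.
(A) zafzulrovu is wrong: it has the affixes in the wrong order.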